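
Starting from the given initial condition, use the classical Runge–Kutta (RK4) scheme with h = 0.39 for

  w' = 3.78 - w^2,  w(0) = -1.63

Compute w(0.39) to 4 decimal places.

-0.8419

RK4: k1 = f(s_n, w_n); k2 = f(s_n + h/2, w_n + (h/2)·k1); k3 = f(s_n + h/2, w_n + (h/2)·k2); k4 = f(s_n + h, w_n + h·k3); w_{n+1} = w_n + (h/6)·(k1 + 2k2 + 2k3 + k4).
s=0.000000, w=-1.630000:
  k1 = f(0.000000, -1.630000) = 1.123100
  k2 = f(0.195000, -1.410995) = 1.789092
  k3 = f(0.195000, -1.281127) = 2.138713
  k4 = f(0.390000, -0.795902) = 3.146540
  w ← -1.630000 + (0.39/6)·(k1 + 2k2 + 2k3 + k4) = -0.841859
w(0.39) ≈ -0.8419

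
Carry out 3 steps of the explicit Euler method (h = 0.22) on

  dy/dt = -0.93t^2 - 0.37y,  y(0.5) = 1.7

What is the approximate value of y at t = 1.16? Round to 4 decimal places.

Euler: y_{n+1} = y_n + h·f(t_n, y_n).
t=0.500000, y=1.700000: f=-0.861500 → y ← 1.700000 + 0.22·(-0.861500) = 1.510470
t=0.720000, y=1.510470: f=-1.040986 → y ← 1.510470 + 0.22·(-1.040986) = 1.281453
t=0.940000, y=1.281453: f=-1.295886 → y ← 1.281453 + 0.22·(-1.295886) = 0.996358
y(1.16) ≈ 0.9964

0.9964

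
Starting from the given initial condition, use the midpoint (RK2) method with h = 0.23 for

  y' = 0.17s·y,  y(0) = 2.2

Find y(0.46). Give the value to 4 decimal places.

Midpoint: k1 = f(s_n, y_n); k2 = f(s_n + h/2, y_n + (h/2)·k1); y_{n+1} = y_n + h·k2.
s=0.000000, y=2.200000:
  k1 = f(0.000000, 2.200000) = 0.000000
  k2 = f(0.115000, 2.200000) = 0.043010
  y ← 2.200000 + 0.23·0.043010 = 2.209892
s=0.230000, y=2.209892:
  k1 = f(0.230000, 2.209892) = 0.086407
  k2 = f(0.345000, 2.219829) = 0.130193
  y ← 2.209892 + 0.23·0.130193 = 2.239837
y(0.46) ≈ 2.2398

2.2398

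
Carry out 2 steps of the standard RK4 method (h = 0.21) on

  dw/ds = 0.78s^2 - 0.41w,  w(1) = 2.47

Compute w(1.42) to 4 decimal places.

2.5287

RK4: k1 = f(s_n, w_n); k2 = f(s_n + h/2, w_n + (h/2)·k1); k3 = f(s_n + h/2, w_n + (h/2)·k2); k4 = f(s_n + h, w_n + h·k3); w_{n+1} = w_n + (h/6)·(k1 + 2k2 + 2k3 + k4).
s=1.000000, w=2.470000:
  k1 = f(1.000000, 2.470000) = -0.232700
  k2 = f(1.105000, 2.445567) = -0.050283
  k3 = f(1.105000, 2.464720) = -0.058136
  k4 = f(1.210000, 2.457791) = 0.134303
  w ← 2.470000 + (0.21/6)·(k1 + 2k2 + 2k3 + k4) = 2.458967
s=1.210000, w=2.458967:
  k1 = f(1.210000, 2.458967) = 0.133822
  k2 = f(1.315000, 2.473018) = 0.334858
  k3 = f(1.315000, 2.494127) = 0.326203
  k4 = f(1.420000, 2.527470) = 0.536529
  w ← 2.458967 + (0.21/6)·(k1 + 2k2 + 2k3 + k4) = 2.528703
w(1.42) ≈ 2.5287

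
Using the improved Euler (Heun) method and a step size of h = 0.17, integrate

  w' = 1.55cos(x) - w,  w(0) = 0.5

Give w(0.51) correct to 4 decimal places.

Heun: k1 = f(x_n, w_n); k2 = f(x_n + h, w_n + h·k1); w_{n+1} = w_n + (h/2)·(k1 + k2).
x=0.000000, w=0.500000:
  k1 = f(0.000000, 0.500000) = 1.050000
  k2 = f(0.170000, 0.678500) = 0.849156
  w ← 0.500000 + (0.17/2)·(1.050000 + 0.849156) = 0.661428
x=0.170000, w=0.661428:
  k1 = f(0.170000, 0.661428) = 0.866228
  k2 = f(0.340000, 0.808687) = 0.652583
  w ← 0.661428 + (0.17/2)·(0.866228 + 0.652583) = 0.790527
x=0.340000, w=0.790527:
  k1 = f(0.340000, 0.790527) = 0.670743
  k2 = f(0.510000, 0.904553) = 0.448201
  w ← 0.790527 + (0.17/2)·(0.670743 + 0.448201) = 0.885637
w(0.51) ≈ 0.8856

0.8856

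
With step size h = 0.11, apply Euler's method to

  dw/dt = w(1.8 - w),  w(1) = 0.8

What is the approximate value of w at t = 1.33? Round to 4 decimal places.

1.0655

Euler: w_{n+1} = w_n + h·f(t_n, w_n).
t=1.000000, w=0.800000: f=0.800000 → w ← 0.800000 + 0.11·0.800000 = 0.888000
t=1.110000, w=0.888000: f=0.809856 → w ← 0.888000 + 0.11·0.809856 = 0.977084
t=1.220000, w=0.977084: f=0.804058 → w ← 0.977084 + 0.11·0.804058 = 1.065531
w(1.33) ≈ 1.0655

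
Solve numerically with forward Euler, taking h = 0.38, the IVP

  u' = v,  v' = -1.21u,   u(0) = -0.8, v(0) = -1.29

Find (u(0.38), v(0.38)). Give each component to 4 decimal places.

Euler on (u,v): u_{n+1} = u_n + h·u', v_{n+1} = v_n + h·v'.
0.000000: (-0.800000, -1.290000); f=(-1.290000, 0.968000) → (-1.290200, -0.922160)
(u(0.38), v(0.38)) ≈ (-1.2902, -0.9222)

-1.2902, -0.9222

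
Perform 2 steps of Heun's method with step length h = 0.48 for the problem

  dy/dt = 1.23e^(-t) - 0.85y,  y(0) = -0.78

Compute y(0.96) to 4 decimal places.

Heun: k1 = f(t_n, y_n); k2 = f(t_n + h, y_n + h·k1); y_{n+1} = y_n + (h/2)·(k1 + k2).
t=0.000000, y=-0.780000:
  k1 = f(0.000000, -0.780000) = 1.893000
  k2 = f(0.480000, 0.128640) = 0.651760
  y ← -0.780000 + (0.48/2)·(1.893000 + 0.651760) = -0.169258
t=0.480000, y=-0.169258:
  k1 = f(0.480000, -0.169258) = 0.904973
  k2 = f(0.960000, 0.265129) = 0.245598
  y ← -0.169258 + (0.48/2)·(0.904973 + 0.245598) = 0.106879
y(0.96) ≈ 0.1069

0.1069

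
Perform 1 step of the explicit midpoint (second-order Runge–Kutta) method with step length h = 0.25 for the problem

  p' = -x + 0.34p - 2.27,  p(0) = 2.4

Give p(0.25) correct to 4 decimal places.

1.9898

Midpoint: k1 = f(x_n, p_n); k2 = f(x_n + h/2, p_n + (h/2)·k1); p_{n+1} = p_n + h·k2.
x=0.000000, p=2.400000:
  k1 = f(0.000000, 2.400000) = -1.454000
  k2 = f(0.125000, 2.218250) = -1.640795
  p ← 2.400000 + 0.25·(-1.640795) = 1.989801
p(0.25) ≈ 1.9898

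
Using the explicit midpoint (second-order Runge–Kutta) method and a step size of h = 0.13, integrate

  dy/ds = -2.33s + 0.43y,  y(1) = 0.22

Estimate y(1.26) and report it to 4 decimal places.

-0.4756

Midpoint: k1 = f(s_n, y_n); k2 = f(s_n + h/2, y_n + (h/2)·k1); y_{n+1} = y_n + h·k2.
s=1.000000, y=0.220000:
  k1 = f(1.000000, 0.220000) = -2.235400
  k2 = f(1.065000, 0.074699) = -2.449329
  y ← 0.220000 + 0.13·(-2.449329) = -0.098413
s=1.130000, y=-0.098413:
  k1 = f(1.130000, -0.098413) = -2.675218
  k2 = f(1.195000, -0.272302) = -2.901440
  y ← -0.098413 + 0.13·(-2.901440) = -0.475600
y(1.26) ≈ -0.4756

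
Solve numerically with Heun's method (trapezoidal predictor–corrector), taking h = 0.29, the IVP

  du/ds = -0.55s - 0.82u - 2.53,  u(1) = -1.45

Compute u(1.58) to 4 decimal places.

Heun: k1 = f(s_n, u_n); k2 = f(s_n + h, u_n + h·k1); u_{n+1} = u_n + (h/2)·(k1 + k2).
s=1.000000, u=-1.450000:
  k1 = f(1.000000, -1.450000) = -1.891000
  k2 = f(1.290000, -1.998390) = -1.600820
  u ← -1.450000 + (0.29/2)·(-1.891000 + (-1.600820)) = -1.956314
s=1.290000, u=-1.956314:
  k1 = f(1.290000, -1.956314) = -1.635323
  k2 = f(1.580000, -2.430557) = -1.405943
  u ← -1.956314 + (0.29/2)·(-1.635323 + (-1.405943)) = -2.397297
u(1.58) ≈ -2.3973

-2.3973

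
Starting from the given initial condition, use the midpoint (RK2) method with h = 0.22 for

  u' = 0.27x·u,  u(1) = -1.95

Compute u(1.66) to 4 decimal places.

Midpoint: k1 = f(x_n, u_n); k2 = f(x_n + h/2, u_n + (h/2)·k1); u_{n+1} = u_n + h·k2.
x=1.000000, u=-1.950000:
  k1 = f(1.000000, -1.950000) = -0.526500
  k2 = f(1.110000, -2.007915) = -0.601772
  u ← -1.950000 + 0.22·(-0.601772) = -2.082390
x=1.220000, u=-2.082390:
  k1 = f(1.220000, -2.082390) = -0.685939
  k2 = f(1.330000, -2.157843) = -0.774881
  u ← -2.082390 + 0.22·(-0.774881) = -2.252864
x=1.440000, u=-2.252864:
  k1 = f(1.440000, -2.252864) = -0.875913
  k2 = f(1.550000, -2.349214) = -0.983146
  u ← -2.252864 + 0.22·(-0.983146) = -2.469156
u(1.66) ≈ -2.4692

-2.4692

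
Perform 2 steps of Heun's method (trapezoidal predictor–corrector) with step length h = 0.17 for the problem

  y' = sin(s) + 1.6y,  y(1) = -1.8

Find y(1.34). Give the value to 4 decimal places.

Heun: k1 = f(s_n, y_n); k2 = f(s_n + h, y_n + h·k1); y_{n+1} = y_n + (h/2)·(k1 + k2).
s=1.000000, y=-1.800000:
  k1 = f(1.000000, -1.800000) = -2.038529
  k2 = f(1.170000, -2.146550) = -2.513729
  y ← -1.800000 + (0.17/2)·(-2.038529 + (-2.513729)) = -2.186942
s=1.170000, y=-2.186942:
  k1 = f(1.170000, -2.186942) = -2.578357
  k2 = f(1.340000, -2.625263) = -3.226936
  y ← -2.186942 + (0.17/2)·(-2.578357 + (-3.226936)) = -2.680392
y(1.34) ≈ -2.6804

-2.6804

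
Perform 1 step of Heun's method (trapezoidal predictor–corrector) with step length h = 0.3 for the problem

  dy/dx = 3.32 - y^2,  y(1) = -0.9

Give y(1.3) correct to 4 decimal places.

Heun: k1 = f(x_n, y_n); k2 = f(x_n + h, y_n + h·k1); y_{n+1} = y_n + (h/2)·(k1 + k2).
x=1.000000, y=-0.900000:
  k1 = f(1.000000, -0.900000) = 2.510000
  k2 = f(1.300000, -0.147000) = 3.298391
  y ← -0.900000 + (0.3/2)·(2.510000 + 3.298391) = -0.028741
y(1.3) ≈ -0.0287

-0.0287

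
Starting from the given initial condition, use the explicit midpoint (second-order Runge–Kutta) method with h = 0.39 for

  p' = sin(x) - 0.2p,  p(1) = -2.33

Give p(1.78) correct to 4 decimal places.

-1.2950

Midpoint: k1 = f(x_n, p_n); k2 = f(x_n + h/2, p_n + (h/2)·k1); p_{n+1} = p_n + h·k2.
x=1.000000, p=-2.330000:
  k1 = f(1.000000, -2.330000) = 1.307471
  k2 = f(1.195000, -2.075043) = 1.345224
  p ← -2.330000 + 0.39·1.345224 = -1.805363
x=1.390000, p=-1.805363:
  k1 = f(1.390000, -1.805363) = 1.344773
  k2 = f(1.585000, -1.543132) = 1.308525
  p ← -1.805363 + 0.39·1.308525 = -1.295038
p(1.78) ≈ -1.2950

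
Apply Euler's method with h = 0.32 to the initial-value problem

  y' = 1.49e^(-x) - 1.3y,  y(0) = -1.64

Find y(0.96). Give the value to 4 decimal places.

0.2896

Euler: y_{n+1} = y_n + h·f(x_n, y_n).
x=0.000000, y=-1.640000: f=3.622000 → y ← -1.640000 + 0.32·3.622000 = -0.480960
x=0.320000, y=-0.480960: f=1.707210 → y ← -0.480960 + 0.32·1.707210 = 0.065347
x=0.640000, y=0.065347: f=0.700714 → y ← 0.065347 + 0.32·0.700714 = 0.289576
y(0.96) ≈ 0.2896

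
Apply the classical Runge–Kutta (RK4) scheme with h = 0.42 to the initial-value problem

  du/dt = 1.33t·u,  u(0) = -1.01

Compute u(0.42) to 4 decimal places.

RK4: k1 = f(t_n, u_n); k2 = f(t_n + h/2, u_n + (h/2)·k1); k3 = f(t_n + h/2, u_n + (h/2)·k2); k4 = f(t_n + h, u_n + h·k3); u_{n+1} = u_n + (h/6)·(k1 + 2k2 + 2k3 + k4).
t=0.000000, u=-1.010000:
  k1 = f(0.000000, -1.010000) = 0.000000
  k2 = f(0.210000, -1.010000) = -0.282093
  k3 = f(0.210000, -1.069240) = -0.298639
  k4 = f(0.420000, -1.135428) = -0.634250
  u ← -1.010000 + (0.42/6)·(k1 + 2k2 + 2k3 + k4) = -1.135700
u(0.42) ≈ -1.1357

-1.1357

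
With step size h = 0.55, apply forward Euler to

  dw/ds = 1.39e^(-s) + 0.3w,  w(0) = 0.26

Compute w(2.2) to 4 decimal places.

Euler: w_{n+1} = w_n + h·f(s_n, w_n).
s=0.000000, w=0.260000: f=1.468000 → w ← 0.260000 + 0.55·1.468000 = 1.067400
s=0.550000, w=1.067400: f=1.122180 → w ← 1.067400 + 0.55·1.122180 = 1.684599
s=1.100000, w=1.684599: f=0.968071 → w ← 1.684599 + 0.55·0.968071 = 2.217038
s=1.650000, w=2.217038: f=0.932061 → w ← 2.217038 + 0.55·0.932061 = 2.729671
w(2.2) ≈ 2.7297

2.7297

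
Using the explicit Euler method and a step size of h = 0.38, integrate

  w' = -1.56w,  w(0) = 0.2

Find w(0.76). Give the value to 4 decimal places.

0.0332

Euler: w_{n+1} = w_n + h·f(x_n, w_n).
x=0.000000, w=0.200000: f=-0.312000 → w ← 0.200000 + 0.38·(-0.312000) = 0.081440
x=0.380000, w=0.081440: f=-0.127046 → w ← 0.081440 + 0.38·(-0.127046) = 0.033162
w(0.76) ≈ 0.0332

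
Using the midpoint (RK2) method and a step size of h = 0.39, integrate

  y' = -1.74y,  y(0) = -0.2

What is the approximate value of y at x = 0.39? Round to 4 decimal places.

-0.1103

Midpoint: k1 = f(x_n, y_n); k2 = f(x_n + h/2, y_n + (h/2)·k1); y_{n+1} = y_n + h·k2.
x=0.000000, y=-0.200000:
  k1 = f(0.000000, -0.200000) = 0.348000
  k2 = f(0.195000, -0.132140) = 0.229924
  y ← -0.200000 + 0.39·0.229924 = -0.110330
y(0.39) ≈ -0.1103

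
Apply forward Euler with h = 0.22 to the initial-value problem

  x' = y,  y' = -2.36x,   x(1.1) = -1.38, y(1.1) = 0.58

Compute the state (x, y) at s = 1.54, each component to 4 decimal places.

-0.9672, 1.9467

Euler on (x,y): x_{n+1} = x_n + h·x', y_{n+1} = y_n + h·y'.
1.100000: (-1.380000, 0.580000); f=(0.580000, 3.256800) → (-1.252400, 1.296496)
1.320000: (-1.252400, 1.296496); f=(1.296496, 2.955664) → (-0.967171, 1.946742)
(x(1.54), y(1.54)) ≈ (-0.9672, 1.9467)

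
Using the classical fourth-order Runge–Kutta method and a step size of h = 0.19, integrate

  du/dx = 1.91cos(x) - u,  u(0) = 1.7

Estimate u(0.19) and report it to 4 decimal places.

1.7343

RK4: k1 = f(x_n, u_n); k2 = f(x_n + h/2, u_n + (h/2)·k1); k3 = f(x_n + h/2, u_n + (h/2)·k2); k4 = f(x_n + h, u_n + h·k3); u_{n+1} = u_n + (h/6)·(k1 + 2k2 + 2k3 + k4).
x=0.000000, u=1.700000:
  k1 = f(0.000000, 1.700000) = 0.210000
  k2 = f(0.095000, 1.719950) = 0.181438
  k3 = f(0.095000, 1.717237) = 0.184151
  k4 = f(0.190000, 1.734989) = 0.140639
  u ← 1.700000 + (0.19/6)·(k1 + 2k2 + 2k3 + k4) = 1.734258
u(0.19) ≈ 1.7343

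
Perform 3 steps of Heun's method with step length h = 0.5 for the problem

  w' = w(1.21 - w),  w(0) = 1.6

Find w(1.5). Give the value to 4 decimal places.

1.2751

Heun: k1 = f(s_n, w_n); k2 = f(s_n + h, w_n + h·k1); w_{n+1} = w_n + (h/2)·(k1 + k2).
s=0.000000, w=1.600000:
  k1 = f(0.000000, 1.600000) = -0.624000
  k2 = f(0.500000, 1.288000) = -0.100464
  w ← 1.600000 + (0.5/2)·(-0.624000 + (-0.100464)) = 1.418884
s=0.500000, w=1.418884:
  k1 = f(0.500000, 1.418884) = -0.296382
  k2 = f(1.000000, 1.270693) = -0.077122
  w ← 1.418884 + (0.5/2)·(-0.296382 + (-0.077122)) = 1.325508
s=1.000000, w=1.325508:
  k1 = f(1.000000, 1.325508) = -0.153107
  k2 = f(1.500000, 1.248955) = -0.048653
  w ← 1.325508 + (0.5/2)·(-0.153107 + (-0.048653)) = 1.275068
w(1.5) ≈ 1.2751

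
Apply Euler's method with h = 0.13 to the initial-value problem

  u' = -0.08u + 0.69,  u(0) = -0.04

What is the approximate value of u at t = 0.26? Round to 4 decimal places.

0.1393

Euler: u_{n+1} = u_n + h·f(t_n, u_n).
t=0.000000, u=-0.040000: f=0.693200 → u ← -0.040000 + 0.13·0.693200 = 0.050116
t=0.130000, u=0.050116: f=0.685991 → u ← 0.050116 + 0.13·0.685991 = 0.139295
u(0.26) ≈ 0.1393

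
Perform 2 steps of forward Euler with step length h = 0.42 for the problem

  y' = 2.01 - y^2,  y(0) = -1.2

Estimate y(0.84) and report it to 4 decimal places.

-0.5040

Euler: y_{n+1} = y_n + h·f(s_n, y_n).
s=0.000000, y=-1.200000: f=0.570000 → y ← -1.200000 + 0.42·0.570000 = -0.960600
s=0.420000, y=-0.960600: f=1.087248 → y ← -0.960600 + 0.42·1.087248 = -0.503956
y(0.84) ≈ -0.5040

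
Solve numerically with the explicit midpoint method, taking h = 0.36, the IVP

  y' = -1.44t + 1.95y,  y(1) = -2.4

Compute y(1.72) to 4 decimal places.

-11.7032

Midpoint: k1 = f(t_n, y_n); k2 = f(t_n + h/2, y_n + (h/2)·k1); y_{n+1} = y_n + h·k2.
t=1.000000, y=-2.400000:
  k1 = f(1.000000, -2.400000) = -6.120000
  k2 = f(1.180000, -3.501600) = -8.527320
  y ← -2.400000 + 0.36·(-8.527320) = -5.469835
t=1.360000, y=-5.469835:
  k1 = f(1.360000, -5.469835) = -12.624579
  k2 = f(1.540000, -7.742259) = -17.315006
  y ← -5.469835 + 0.36·(-17.315006) = -11.703237
y(1.72) ≈ -11.7032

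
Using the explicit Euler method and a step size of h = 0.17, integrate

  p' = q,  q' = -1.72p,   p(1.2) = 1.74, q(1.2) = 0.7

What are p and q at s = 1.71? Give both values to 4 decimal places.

Euler on (p,q): p_{n+1} = p_n + h·p', q_{n+1} = q_n + h·q'.
1.200000: (1.740000, 0.700000); f=(0.700000, -2.992800) → (1.859000, 0.191224)
1.370000: (1.859000, 0.191224); f=(0.191224, -3.197480) → (1.891508, -0.352348)
1.540000: (1.891508, -0.352348); f=(-0.352348, -3.253394) → (1.831609, -0.905425)
(p(1.71), q(1.71)) ≈ (1.8316, -0.9054)

1.8316, -0.9054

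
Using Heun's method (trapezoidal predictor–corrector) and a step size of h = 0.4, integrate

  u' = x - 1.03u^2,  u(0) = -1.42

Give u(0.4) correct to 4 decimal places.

Heun: k1 = f(x_n, u_n); k2 = f(x_n + h, u_n + h·k1); u_{n+1} = u_n + (h/2)·(k1 + k2).
x=0.000000, u=-1.420000:
  k1 = f(0.000000, -1.420000) = -2.076892
  k2 = f(0.400000, -2.250757) = -4.817883
  u ← -1.420000 + (0.4/2)·(-2.076892 + (-4.817883)) = -2.798955
u(0.4) ≈ -2.7990

-2.7990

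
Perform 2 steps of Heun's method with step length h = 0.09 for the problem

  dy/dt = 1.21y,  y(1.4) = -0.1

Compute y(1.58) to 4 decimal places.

-0.1243

Heun: k1 = f(t_n, y_n); k2 = f(t_n + h, y_n + h·k1); y_{n+1} = y_n + (h/2)·(k1 + k2).
t=1.400000, y=-0.100000:
  k1 = f(1.400000, -0.100000) = -0.121000
  k2 = f(1.490000, -0.110890) = -0.134177
  y ← -0.100000 + (0.09/2)·(-0.121000 + (-0.134177)) = -0.111483
t=1.490000, y=-0.111483:
  k1 = f(1.490000, -0.111483) = -0.134894
  k2 = f(1.580000, -0.123623) = -0.149584
  y ← -0.111483 + (0.09/2)·(-0.134894 + (-0.149584)) = -0.124285
y(1.58) ≈ -0.1243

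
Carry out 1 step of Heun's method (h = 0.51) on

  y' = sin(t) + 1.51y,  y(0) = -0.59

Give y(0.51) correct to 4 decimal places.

Heun: k1 = f(t_n, y_n); k2 = f(t_n + h, y_n + h·k1); y_{n+1} = y_n + (h/2)·(k1 + k2).
t=0.000000, y=-0.590000:
  k1 = f(0.000000, -0.590000) = -0.890900
  k2 = f(0.510000, -1.044359) = -1.088805
  y ← -0.590000 + (0.51/2)·(-0.890900 + (-1.088805)) = -1.094825
y(0.51) ≈ -1.0948

-1.0948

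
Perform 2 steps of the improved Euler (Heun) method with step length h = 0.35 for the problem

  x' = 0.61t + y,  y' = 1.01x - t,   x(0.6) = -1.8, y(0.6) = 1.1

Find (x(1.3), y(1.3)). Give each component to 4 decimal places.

-1.2030, -0.5513

Heun on (x,y): k1 = f(t_n, state_n); k2 = f(t_n + h, state_n + h·k1); state_{n+1} = state_n + (h/2)·(k1 + k2).
0.600000: (-1.800000, 1.100000)
  k1 = (1.466000, -2.418000)
  predictor → (-1.286900, 0.253700)
  k2 = (0.833200, -2.249769)
  → (-1.397640, 0.283140)
0.950000: (-1.397640, 0.283140)
  k1 = (0.862640, -2.361616)
  predictor → (-1.095716, -0.543425)
  k2 = (0.249575, -2.406673)
  → (-1.203002, -0.551310)
(x(1.3), y(1.3)) ≈ (-1.2030, -0.5513)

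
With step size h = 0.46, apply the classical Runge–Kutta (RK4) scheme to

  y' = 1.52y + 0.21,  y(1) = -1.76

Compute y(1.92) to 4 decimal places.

RK4: k1 = f(s_n, y_n); k2 = f(s_n + h/2, y_n + (h/2)·k1); k3 = f(s_n + h/2, y_n + (h/2)·k2); k4 = f(s_n + h, y_n + h·k3); y_{n+1} = y_n + (h/6)·(k1 + 2k2 + 2k3 + k4).
s=1.000000, y=-1.760000:
  k1 = f(1.000000, -1.760000) = -2.465200
  k2 = f(1.230000, -2.326996) = -3.327034
  k3 = f(1.230000, -2.525218) = -3.628331
  k4 = f(1.460000, -3.429032) = -5.002129
  y ← -1.760000 + (0.46/6)·(k1 + 2k2 + 2k3 + k4) = -3.398985
s=1.460000, y=-3.398985:
  k1 = f(1.460000, -3.398985) = -4.956456
  k2 = f(1.690000, -4.538970) = -6.689234
  k3 = f(1.690000, -4.937508) = -7.295013
  k4 = f(1.920000, -6.754690) = -10.057129
  y ← -3.398985 + (0.46/6)·(k1 + 2k2 + 2k3 + k4) = -6.694277
y(1.92) ≈ -6.6943

-6.6943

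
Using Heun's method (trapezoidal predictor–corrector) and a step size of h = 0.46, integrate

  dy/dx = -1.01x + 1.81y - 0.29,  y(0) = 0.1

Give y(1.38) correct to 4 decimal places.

Heun: k1 = f(x_n, y_n); k2 = f(x_n + h, y_n + h·k1); y_{n+1} = y_n + (h/2)·(k1 + k2).
x=0.000000, y=0.100000:
  k1 = f(0.000000, 0.100000) = -0.109000
  k2 = f(0.460000, 0.049860) = -0.664353
  y ← 0.100000 + (0.46/2)·(-0.109000 + (-0.664353)) = -0.077871
x=0.460000, y=-0.077871:
  k1 = f(0.460000, -0.077871) = -0.895547
  k2 = f(0.920000, -0.489823) = -2.105779
  y ← -0.077871 + (0.46/2)·(-0.895547 + (-2.105779)) = -0.768176
x=0.920000, y=-0.768176:
  k1 = f(0.920000, -0.768176) = -2.609599
  k2 = f(1.380000, -1.968592) = -5.246952
  y ← -0.768176 + (0.46/2)·(-2.609599 + (-5.246952)) = -2.575183
y(1.38) ≈ -2.5752

-2.5752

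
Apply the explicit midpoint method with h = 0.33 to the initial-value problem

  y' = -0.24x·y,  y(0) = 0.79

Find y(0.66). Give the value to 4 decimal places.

Midpoint: k1 = f(x_n, y_n); k2 = f(x_n + h/2, y_n + (h/2)·k1); y_{n+1} = y_n + h·k2.
x=0.000000, y=0.790000:
  k1 = f(0.000000, 0.790000) = 0.000000
  k2 = f(0.165000, 0.790000) = -0.031284
  y ← 0.790000 + 0.33·(-0.031284) = 0.779676
x=0.330000, y=0.779676:
  k1 = f(0.330000, 0.779676) = -0.061750
  k2 = f(0.495000, 0.769487) = -0.091415
  y ← 0.779676 + 0.33·(-0.091415) = 0.749509
y(0.66) ≈ 0.7495

0.7495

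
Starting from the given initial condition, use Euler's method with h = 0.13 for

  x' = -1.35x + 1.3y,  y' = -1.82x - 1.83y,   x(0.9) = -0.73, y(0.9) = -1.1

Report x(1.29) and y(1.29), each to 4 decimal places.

-0.6825, -0.0642

Euler on (x,y): x_{n+1} = x_n + h·x', y_{n+1} = y_n + h·y'.
0.900000: (-0.730000, -1.100000); f=(-0.444500, 3.341600) → (-0.787785, -0.665592)
1.030000: (-0.787785, -0.665592); f=(0.198240, 2.651802) → (-0.762014, -0.320858)
1.160000: (-0.762014, -0.320858); f=(0.611604, 1.974035) → (-0.682505, -0.064233)
(x(1.29), y(1.29)) ≈ (-0.6825, -0.0642)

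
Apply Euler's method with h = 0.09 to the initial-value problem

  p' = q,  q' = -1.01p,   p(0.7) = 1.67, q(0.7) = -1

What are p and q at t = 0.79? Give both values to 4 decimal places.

1.5800, -1.1518

Euler on (p,q): p_{n+1} = p_n + h·p', q_{n+1} = q_n + h·q'.
0.700000: (1.670000, -1.000000); f=(-1.000000, -1.686700) → (1.580000, -1.151803)
(p(0.79), q(0.79)) ≈ (1.5800, -1.1518)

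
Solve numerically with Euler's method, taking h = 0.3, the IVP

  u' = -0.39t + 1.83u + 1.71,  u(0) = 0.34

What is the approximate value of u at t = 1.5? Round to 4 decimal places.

Euler: u_{n+1} = u_n + h·f(t_n, u_n).
t=0.000000, u=0.340000: f=2.332200 → u ← 0.340000 + 0.3·2.332200 = 1.039660
t=0.300000, u=1.039660: f=3.495578 → u ← 1.039660 + 0.3·3.495578 = 2.088333
t=0.600000, u=2.088333: f=5.297650 → u ← 2.088333 + 0.3·5.297650 = 3.677628
t=0.900000, u=3.677628: f=8.089060 → u ← 3.677628 + 0.3·8.089060 = 6.104346
t=1.200000, u=6.104346: f=12.412954 → u ← 6.104346 + 0.3·12.412954 = 9.828232
u(1.5) ≈ 9.8282

9.8282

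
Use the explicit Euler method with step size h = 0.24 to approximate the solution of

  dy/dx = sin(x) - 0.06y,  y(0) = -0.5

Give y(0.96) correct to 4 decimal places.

-0.1489

Euler: y_{n+1} = y_n + h·f(x_n, y_n).
x=0.000000, y=-0.500000: f=0.030000 → y ← -0.500000 + 0.24·0.030000 = -0.492800
x=0.240000, y=-0.492800: f=0.267271 → y ← -0.492800 + 0.24·0.267271 = -0.428655
x=0.480000, y=-0.428655: f=0.487498 → y ← -0.428655 + 0.24·0.487498 = -0.311655
x=0.720000, y=-0.311655: f=0.678084 → y ← -0.311655 + 0.24·0.678084 = -0.148915
y(0.96) ≈ -0.1489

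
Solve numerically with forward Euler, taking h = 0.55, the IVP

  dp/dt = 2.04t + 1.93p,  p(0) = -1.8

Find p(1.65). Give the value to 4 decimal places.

Euler: p_{n+1} = p_n + h·f(t_n, p_n).
t=0.000000, p=-1.800000: f=-3.474000 → p ← -1.800000 + 0.55·(-3.474000) = -3.710700
t=0.550000, p=-3.710700: f=-6.039651 → p ← -3.710700 + 0.55·(-6.039651) = -7.032508
t=1.100000, p=-7.032508: f=-11.328741 → p ← -7.032508 + 0.55·(-11.328741) = -13.263315
p(1.65) ≈ -13.2633

-13.2633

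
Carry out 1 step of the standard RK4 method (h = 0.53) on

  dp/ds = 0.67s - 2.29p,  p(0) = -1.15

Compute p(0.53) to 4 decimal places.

RK4: k1 = f(s_n, p_n); k2 = f(s_n + h/2, p_n + (h/2)·k1); k3 = f(s_n + h/2, p_n + (h/2)·k2); k4 = f(s_n + h, p_n + h·k3); p_{n+1} = p_n + (h/6)·(k1 + 2k2 + 2k3 + k4).
s=0.000000, p=-1.150000:
  k1 = f(0.000000, -1.150000) = 2.633500
  k2 = f(0.265000, -0.452122) = 1.212911
  k3 = f(0.265000, -0.828579) = 2.074995
  k4 = f(0.530000, -0.050253) = 0.470178
  p ← -1.150000 + (0.53/6)·(k1 + 2k2 + 2k3 + k4) = -0.294978
p(0.53) ≈ -0.2950

-0.2950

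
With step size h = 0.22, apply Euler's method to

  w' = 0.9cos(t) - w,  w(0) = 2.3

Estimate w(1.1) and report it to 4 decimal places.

1.1862

Euler: w_{n+1} = w_n + h·f(t_n, w_n).
t=0.000000, w=2.300000: f=-1.400000 → w ← 2.300000 + 0.22·(-1.400000) = 1.992000
t=0.220000, w=1.992000: f=-1.113692 → w ← 1.992000 + 0.22·(-1.113692) = 1.746988
t=0.440000, w=1.746988: f=-0.932711 → w ← 1.746988 + 0.22·(-0.932711) = 1.541791
t=0.660000, w=1.541791: f=-0.830798 → w ← 1.541791 + 0.22·(-0.830798) = 1.359016
t=0.880000, w=1.359016: f=-0.785580 → w ← 1.359016 + 0.22·(-0.785580) = 1.186188
w(1.1) ≈ 1.1862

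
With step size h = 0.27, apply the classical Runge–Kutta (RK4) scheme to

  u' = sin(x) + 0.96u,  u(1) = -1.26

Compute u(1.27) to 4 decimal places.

RK4: k1 = f(x_n, u_n); k2 = f(x_n + h/2, u_n + (h/2)·k1); k3 = f(x_n + h/2, u_n + (h/2)·k2); k4 = f(x_n + h, u_n + h·k3); u_{n+1} = u_n + (h/6)·(k1 + 2k2 + 2k3 + k4).
x=1.000000, u=-1.260000:
  k1 = f(1.000000, -1.260000) = -0.368129
  k2 = f(1.135000, -1.309697) = -0.350775
  k3 = f(1.135000, -1.307355) = -0.348526
  k4 = f(1.270000, -1.354102) = -0.344837
  u ← -1.260000 + (0.27/6)·(k1 + 2k2 + 2k3 + k4) = -1.355021
u(1.27) ≈ -1.3550

-1.3550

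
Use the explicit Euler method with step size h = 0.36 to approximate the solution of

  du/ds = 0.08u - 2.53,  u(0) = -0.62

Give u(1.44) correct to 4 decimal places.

Euler: u_{n+1} = u_n + h·f(s_n, u_n).
s=0.000000, u=-0.620000: f=-2.579600 → u ← -0.620000 + 0.36·(-2.579600) = -1.548656
s=0.360000, u=-1.548656: f=-2.653892 → u ← -1.548656 + 0.36·(-2.653892) = -2.504057
s=0.720000, u=-2.504057: f=-2.730325 → u ← -2.504057 + 0.36·(-2.730325) = -3.486974
s=1.080000, u=-3.486974: f=-2.808958 → u ← -3.486974 + 0.36·(-2.808958) = -4.498199
u(1.44) ≈ -4.4982

-4.4982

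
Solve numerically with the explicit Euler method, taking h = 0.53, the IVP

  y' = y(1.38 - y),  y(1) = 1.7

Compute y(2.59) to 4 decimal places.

Euler: y_{n+1} = y_n + h·f(x_n, y_n).
x=1.000000, y=1.700000: f=-0.544000 → y ← 1.700000 + 0.53·(-0.544000) = 1.411680
x=1.530000, y=1.411680: f=-0.044722 → y ← 1.411680 + 0.53·(-0.044722) = 1.387977
x=2.060000, y=1.387977: f=-0.011072 → y ← 1.387977 + 0.53·(-0.011072) = 1.382109
y(2.59) ≈ 1.3821

1.3821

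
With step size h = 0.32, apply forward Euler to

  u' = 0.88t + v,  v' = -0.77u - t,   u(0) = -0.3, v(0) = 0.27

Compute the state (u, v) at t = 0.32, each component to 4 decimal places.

-0.2136, 0.3439

Euler on (u,v): u_{n+1} = u_n + h·u', v_{n+1} = v_n + h·v'.
0.000000: (-0.300000, 0.270000); f=(0.270000, 0.231000) → (-0.213600, 0.343920)
(u(0.32), v(0.32)) ≈ (-0.2136, 0.3439)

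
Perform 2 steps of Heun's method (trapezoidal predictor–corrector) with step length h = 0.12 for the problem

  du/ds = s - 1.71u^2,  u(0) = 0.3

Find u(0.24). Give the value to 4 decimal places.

0.2944

Heun: k1 = f(s_n, u_n); k2 = f(s_n + h, u_n + h·k1); u_{n+1} = u_n + (h/2)·(k1 + k2).
s=0.000000, u=0.300000:
  k1 = f(0.000000, 0.300000) = -0.153900
  k2 = f(0.120000, 0.281532) = -0.015535
  u ← 0.300000 + (0.12/2)·(-0.153900 + (-0.015535)) = 0.289834
s=0.120000, u=0.289834:
  k1 = f(0.120000, 0.289834) = -0.023646
  k2 = f(0.240000, 0.286996) = 0.099153
  u ← 0.289834 + (0.12/2)·(-0.023646 + 0.099153) = 0.294364
u(0.24) ≈ 0.2944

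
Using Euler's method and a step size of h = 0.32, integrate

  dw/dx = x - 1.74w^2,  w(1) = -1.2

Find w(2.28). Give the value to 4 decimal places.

Euler: w_{n+1} = w_n + h·f(x_n, w_n).
x=1.000000, w=-1.200000: f=-1.505600 → w ← -1.200000 + 0.32·(-1.505600) = -1.681792
x=1.320000, w=-1.681792: f=-3.601458 → w ← -1.681792 + 0.32·(-3.601458) = -2.834259
x=1.640000, w=-2.834259: f=-12.337459 → w ← -2.834259 + 0.32·(-12.337459) = -6.782245
x=1.960000, w=-6.782245: f=-78.078004 → w ← -6.782245 + 0.32·(-78.078004) = -31.767207
w(2.28) ≈ -31.7672

-31.7672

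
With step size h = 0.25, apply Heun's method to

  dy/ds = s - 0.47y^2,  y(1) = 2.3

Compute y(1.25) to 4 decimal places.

2.0520

Heun: k1 = f(s_n, y_n); k2 = f(s_n + h, y_n + h·k1); y_{n+1} = y_n + (h/2)·(k1 + k2).
s=1.000000, y=2.300000:
  k1 = f(1.000000, 2.300000) = -1.486300
  k2 = f(1.250000, 1.928425) = -0.497847
  y ← 2.300000 + (0.25/2)·(-1.486300 + (-0.497847)) = 2.051982
y(1.25) ≈ 2.0520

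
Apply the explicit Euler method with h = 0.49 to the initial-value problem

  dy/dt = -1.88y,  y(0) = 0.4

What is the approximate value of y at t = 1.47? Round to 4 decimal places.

0.0002

Euler: y_{n+1} = y_n + h·f(t_n, y_n).
t=0.000000, y=0.400000: f=-0.752000 → y ← 0.400000 + 0.49·(-0.752000) = 0.031520
t=0.490000, y=0.031520: f=-0.059258 → y ← 0.031520 + 0.49·(-0.059258) = 0.002484
t=0.980000, y=0.002484: f=-0.004669 → y ← 0.002484 + 0.49·(-0.004669) = 0.000196
y(1.47) ≈ 0.0002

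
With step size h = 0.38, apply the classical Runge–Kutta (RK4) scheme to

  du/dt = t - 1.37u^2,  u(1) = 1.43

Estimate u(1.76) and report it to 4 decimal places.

RK4: k1 = f(t_n, u_n); k2 = f(t_n + h/2, u_n + (h/2)·k1); k3 = f(t_n + h/2, u_n + (h/2)·k2); k4 = f(t_n + h, u_n + h·k3); u_{n+1} = u_n + (h/6)·(k1 + 2k2 + 2k3 + k4).
t=1.000000, u=1.430000:
  k1 = f(1.000000, 1.430000) = -1.801513
  k2 = f(1.190000, 1.087713) = -0.430872
  k3 = f(1.190000, 1.348134) = -1.299928
  k4 = f(1.380000, 0.936027) = 0.179679
  u ← 1.430000 + (0.38/6)·(k1 + 2k2 + 2k3 + k4) = 1.108049
t=1.380000, u=1.108049:
  k1 = f(1.380000, 1.108049) = -0.302049
  k2 = f(1.570000, 1.050660) = 0.057676
  k3 = f(1.570000, 1.119008) = -0.145484
  k4 = f(1.760000, 1.052765) = 0.241609
  u ← 1.108049 + (0.38/6)·(k1 + 2k2 + 2k3 + k4) = 1.093099
u(1.76) ≈ 1.0931

1.0931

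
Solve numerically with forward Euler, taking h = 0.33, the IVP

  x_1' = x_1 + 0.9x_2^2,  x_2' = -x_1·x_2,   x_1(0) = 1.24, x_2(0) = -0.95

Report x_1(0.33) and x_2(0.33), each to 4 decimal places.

Euler on (x_1,x_2): x_1_{n+1} = x_1_n + h·x_1', x_2_{n+1} = x_2_n + h·x_2'.
0.000000: (1.240000, -0.950000); f=(2.052250, 1.178000) → (1.917242, -0.561260)
(x_1(0.33), x_2(0.33)) ≈ (1.9172, -0.5613)

1.9172, -0.5613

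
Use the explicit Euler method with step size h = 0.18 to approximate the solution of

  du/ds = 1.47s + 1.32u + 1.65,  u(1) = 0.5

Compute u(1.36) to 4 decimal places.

Euler: u_{n+1} = u_n + h·f(s_n, u_n).
s=1.000000, u=0.500000: f=3.780000 → u ← 0.500000 + 0.18·3.780000 = 1.180400
s=1.180000, u=1.180400: f=4.942728 → u ← 1.180400 + 0.18·4.942728 = 2.070091
u(1.36) ≈ 2.0701

2.0701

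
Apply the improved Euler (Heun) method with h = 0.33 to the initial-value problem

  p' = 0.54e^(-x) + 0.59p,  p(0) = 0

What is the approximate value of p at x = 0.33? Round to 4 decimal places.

Heun: k1 = f(x_n, p_n); k2 = f(x_n + h, p_n + h·k1); p_{n+1} = p_n + (h/2)·(k1 + k2).
x=0.000000, p=0.000000:
  k1 = f(0.000000, 0.000000) = 0.540000
  k2 = f(0.330000, 0.178200) = 0.493357
  p ← 0.000000 + (0.33/2)·(0.540000 + 0.493357) = 0.170504
p(0.33) ≈ 0.1705

0.1705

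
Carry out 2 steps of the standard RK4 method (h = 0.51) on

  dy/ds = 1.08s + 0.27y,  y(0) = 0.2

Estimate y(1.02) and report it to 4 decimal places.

0.8805

RK4: k1 = f(s_n, y_n); k2 = f(s_n + h/2, y_n + (h/2)·k1); k3 = f(s_n + h/2, y_n + (h/2)·k2); k4 = f(s_n + h, y_n + h·k3); y_{n+1} = y_n + (h/6)·(k1 + 2k2 + 2k3 + k4).
s=0.000000, y=0.200000:
  k1 = f(0.000000, 0.200000) = 0.054000
  k2 = f(0.255000, 0.213770) = 0.333118
  k3 = f(0.255000, 0.284945) = 0.352335
  k4 = f(0.510000, 0.379691) = 0.653317
  y ← 0.200000 + (0.51/6)·(k1 + 2k2 + 2k3 + k4) = 0.376649
s=0.510000, y=0.376649:
  k1 = f(0.510000, 0.376649) = 0.652495
  k2 = f(0.765000, 0.543035) = 0.972820
  k3 = f(0.765000, 0.624718) = 0.994874
  k4 = f(1.020000, 0.884035) = 1.340289
  y ← 0.376649 + (0.51/6)·(k1 + 2k2 + 2k3 + k4) = 0.880543
y(1.02) ≈ 0.8805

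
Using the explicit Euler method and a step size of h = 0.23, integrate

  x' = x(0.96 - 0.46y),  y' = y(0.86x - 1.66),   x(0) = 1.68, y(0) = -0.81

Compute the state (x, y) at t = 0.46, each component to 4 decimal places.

2.8583, -0.8102

Euler on (x,y): x_{n+1} = x_n + h·x', y_{n+1} = y_n + h·y'.
0.000000: (1.680000, -0.810000); f=(2.238768, 0.174312) → (2.194917, -0.769908)
0.230000: (2.194917, -0.769908); f=(2.884467, -0.175253) → (2.858344, -0.810216)
(x(0.46), y(0.46)) ≈ (2.8583, -0.8102)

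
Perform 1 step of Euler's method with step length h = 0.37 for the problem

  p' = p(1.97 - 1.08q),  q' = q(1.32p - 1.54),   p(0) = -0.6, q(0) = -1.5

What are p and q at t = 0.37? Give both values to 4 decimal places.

Euler on (p,q): p_{n+1} = p_n + h·p', q_{n+1} = q_n + h·q'.
0.000000: (-0.600000, -1.500000); f=(-2.154000, 3.498000) → (-1.396980, -0.205740)
(p(0.37), q(0.37)) ≈ (-1.3970, -0.2057)

-1.3970, -0.2057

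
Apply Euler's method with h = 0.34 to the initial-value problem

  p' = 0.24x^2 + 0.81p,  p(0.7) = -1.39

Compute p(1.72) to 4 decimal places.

-2.5507

Euler: p_{n+1} = p_n + h·f(x_n, p_n).
x=0.700000, p=-1.390000: f=-1.008300 → p ← -1.390000 + 0.34·(-1.008300) = -1.732822
x=1.040000, p=-1.732822: f=-1.144002 → p ← -1.732822 + 0.34·(-1.144002) = -2.121783
x=1.380000, p=-2.121783: f=-1.261588 → p ← -2.121783 + 0.34·(-1.261588) = -2.550723
p(1.72) ≈ -2.5507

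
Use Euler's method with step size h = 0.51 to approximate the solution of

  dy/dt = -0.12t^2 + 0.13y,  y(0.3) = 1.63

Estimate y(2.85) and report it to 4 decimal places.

Euler: y_{n+1} = y_n + h·f(t_n, y_n).
t=0.300000, y=1.630000: f=0.201100 → y ← 1.630000 + 0.51·0.201100 = 1.732561
t=0.810000, y=1.732561: f=0.146501 → y ← 1.732561 + 0.51·0.146501 = 1.807276
t=1.320000, y=1.807276: f=0.025858 → y ← 1.807276 + 0.51·0.025858 = 1.820464
t=1.830000, y=1.820464: f=-0.165208 → y ← 1.820464 + 0.51·(-0.165208) = 1.736208
t=2.340000, y=1.736208: f=-0.431365 → y ← 1.736208 + 0.51·(-0.431365) = 1.516212
y(2.85) ≈ 1.5162

1.5162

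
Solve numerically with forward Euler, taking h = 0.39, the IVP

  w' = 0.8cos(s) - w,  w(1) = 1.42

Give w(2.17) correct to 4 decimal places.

0.3545

Euler: w_{n+1} = w_n + h·f(s_n, w_n).
s=1.000000, w=1.420000: f=-0.987758 → w ← 1.420000 + 0.39·(-0.987758) = 1.034774
s=1.390000, w=1.034774: f=-0.890924 → w ← 1.034774 + 0.39·(-0.890924) = 0.687314
s=1.780000, w=0.687314: f=-0.853459 → w ← 0.687314 + 0.39·(-0.853459) = 0.354465
w(2.17) ≈ 0.3545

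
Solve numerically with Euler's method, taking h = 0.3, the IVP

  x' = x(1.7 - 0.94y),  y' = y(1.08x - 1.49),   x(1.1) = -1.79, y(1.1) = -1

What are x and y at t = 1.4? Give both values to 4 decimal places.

Euler on (x,y): x_{n+1} = x_n + h·x', y_{n+1} = y_n + h·y'.
1.100000: (-1.790000, -1.000000); f=(-4.725600, 3.423200) → (-3.207680, 0.026960)
(x(1.4), y(1.4)) ≈ (-3.2077, 0.0270)

-3.2077, 0.0270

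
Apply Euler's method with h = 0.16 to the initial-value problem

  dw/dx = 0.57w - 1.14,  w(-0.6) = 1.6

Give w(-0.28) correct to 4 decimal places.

Euler: w_{n+1} = w_n + h·f(x_n, w_n).
x=-0.600000, w=1.600000: f=-0.228000 → w ← 1.600000 + 0.16·(-0.228000) = 1.563520
x=-0.440000, w=1.563520: f=-0.248794 → w ← 1.563520 + 0.16·(-0.248794) = 1.523713
w(-0.28) ≈ 1.5237

1.5237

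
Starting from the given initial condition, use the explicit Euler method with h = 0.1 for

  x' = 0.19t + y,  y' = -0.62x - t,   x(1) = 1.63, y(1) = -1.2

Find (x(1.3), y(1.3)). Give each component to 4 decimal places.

1.2720, -1.8133

Euler on (x,y): x_{n+1} = x_n + h·x', y_{n+1} = y_n + h·y'.
1.000000: (1.630000, -1.200000); f=(-1.010000, -2.010600) → (1.529000, -1.401060)
1.100000: (1.529000, -1.401060); f=(-1.192060, -2.047980) → (1.409794, -1.605858)
1.200000: (1.409794, -1.605858); f=(-1.377858, -2.074072) → (1.272008, -1.813265)
(x(1.3), y(1.3)) ≈ (1.2720, -1.8133)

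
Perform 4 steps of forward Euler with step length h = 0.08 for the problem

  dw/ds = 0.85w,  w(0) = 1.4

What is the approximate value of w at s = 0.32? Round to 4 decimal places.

Euler: w_{n+1} = w_n + h·f(s_n, w_n).
s=0.000000, w=1.400000: f=1.190000 → w ← 1.400000 + 0.08·1.190000 = 1.495200
s=0.080000, w=1.495200: f=1.270920 → w ← 1.495200 + 0.08·1.270920 = 1.596874
s=0.160000, w=1.596874: f=1.357343 → w ← 1.596874 + 0.08·1.357343 = 1.705461
s=0.240000, w=1.705461: f=1.449642 → w ← 1.705461 + 0.08·1.449642 = 1.821432
w(0.32) ≈ 1.8214

1.8214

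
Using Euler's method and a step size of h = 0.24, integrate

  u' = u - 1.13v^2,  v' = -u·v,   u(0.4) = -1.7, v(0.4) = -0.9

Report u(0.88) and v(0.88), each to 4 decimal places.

Euler on (u,v): u_{n+1} = u_n + h·u', v_{n+1} = v_n + h·v'.
0.400000: (-1.700000, -0.900000); f=(-2.615300, -1.530000) → (-2.327672, -1.267200)
0.640000: (-2.327672, -1.267200); f=(-4.142221, -2.949626) → (-3.321805, -1.975110)
(u(0.88), v(0.88)) ≈ (-3.3218, -1.9751)

-3.3218, -1.9751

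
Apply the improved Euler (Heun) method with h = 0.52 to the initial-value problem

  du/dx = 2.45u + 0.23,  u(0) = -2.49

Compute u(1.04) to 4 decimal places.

Heun: k1 = f(x_n, u_n); k2 = f(x_n + h, u_n + h·k1); u_{n+1} = u_n + (h/2)·(k1 + k2).
x=0.000000, u=-2.490000:
  k1 = f(0.000000, -2.490000) = -5.870500
  k2 = f(0.520000, -5.542660) = -13.349517
  u ← -2.490000 + (0.52/2)·(-5.870500 + (-13.349517)) = -7.487204
x=0.520000, u=-7.487204:
  k1 = f(0.520000, -7.487204) = -18.113651
  k2 = f(1.040000, -16.906303) = -41.190442
  u ← -7.487204 + (0.52/2)·(-18.113651 + (-41.190442)) = -22.906269
u(1.04) ≈ -22.9063

-22.9063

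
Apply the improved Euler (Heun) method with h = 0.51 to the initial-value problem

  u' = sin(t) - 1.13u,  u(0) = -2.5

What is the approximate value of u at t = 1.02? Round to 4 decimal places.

-0.5261

Heun: k1 = f(t_n, u_n); k2 = f(t_n + h, u_n + h·k1); u_{n+1} = u_n + (h/2)·(k1 + k2).
t=0.000000, u=-2.500000:
  k1 = f(0.000000, -2.500000) = 2.825000
  k2 = f(0.510000, -1.059250) = 1.685130
  u ← -2.500000 + (0.51/2)·(2.825000 + 1.685130) = -1.349917
t=0.510000, u=-1.349917:
  k1 = f(0.510000, -1.349917) = 2.013583
  k2 = f(1.020000, -0.322989) = 1.217086
  u ← -1.349917 + (0.51/2)·(2.013583 + 1.217086) = -0.526096
u(1.02) ≈ -0.5261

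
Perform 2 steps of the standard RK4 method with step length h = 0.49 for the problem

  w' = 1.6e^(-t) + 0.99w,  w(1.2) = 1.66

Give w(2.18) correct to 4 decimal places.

4.9266

RK4: k1 = f(t_n, w_n); k2 = f(t_n + h/2, w_n + (h/2)·k1); k3 = f(t_n + h/2, w_n + (h/2)·k2); k4 = f(t_n + h, w_n + h·k3); w_{n+1} = w_n + (h/6)·(k1 + 2k2 + 2k3 + k4).
t=1.200000, w=1.660000:
  k1 = f(1.200000, 1.660000) = 2.125311
  k2 = f(1.445000, 2.180701) = 2.536088
  k3 = f(1.445000, 2.281342) = 2.635722
  k4 = f(1.690000, 2.951504) = 3.217220
  w ← 1.660000 + (0.49/6)·(k1 + 2k2 + 2k3 + k4) = 2.941036
t=1.690000, w=2.941036:
  k1 = f(1.690000, 2.941036) = 3.206856
  k2 = f(1.935000, 3.726715) = 3.920527
  k3 = f(1.935000, 3.901565) = 4.093628
  k4 = f(2.180000, 4.946913) = 5.078311
  w ← 2.941036 + (0.49/6)·(k1 + 2k2 + 2k3 + k4) = 4.926636
w(2.18) ≈ 4.9266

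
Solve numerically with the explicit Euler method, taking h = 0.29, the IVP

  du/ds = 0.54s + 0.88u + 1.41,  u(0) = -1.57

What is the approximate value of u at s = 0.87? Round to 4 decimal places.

-1.3906

Euler: u_{n+1} = u_n + h·f(s_n, u_n).
s=0.000000, u=-1.570000: f=0.028400 → u ← -1.570000 + 0.29·0.028400 = -1.561764
s=0.290000, u=-1.561764: f=0.192248 → u ← -1.561764 + 0.29·0.192248 = -1.506012
s=0.580000, u=-1.506012: f=0.397909 → u ← -1.506012 + 0.29·0.397909 = -1.390618
u(0.87) ≈ -1.3906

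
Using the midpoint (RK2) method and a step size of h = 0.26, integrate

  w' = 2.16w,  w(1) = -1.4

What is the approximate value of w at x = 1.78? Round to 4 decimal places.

-7.1151

Midpoint: k1 = f(x_n, w_n); k2 = f(x_n + h/2, w_n + (h/2)·k1); w_{n+1} = w_n + h·k2.
x=1.000000, w=-1.400000:
  k1 = f(1.000000, -1.400000) = -3.024000
  k2 = f(1.130000, -1.793120) = -3.873139
  w ← -1.400000 + 0.26·(-3.873139) = -2.407016
x=1.260000, w=-2.407016:
  k1 = f(1.260000, -2.407016) = -5.199155
  k2 = f(1.390000, -3.082906) = -6.659078
  w ← -2.407016 + 0.26·(-6.659078) = -4.138376
x=1.520000, w=-4.138376:
  k1 = f(1.520000, -4.138376) = -8.938893
  k2 = f(1.650000, -5.300432) = -11.448934
  w ← -4.138376 + 0.26·(-11.448934) = -7.115099
w(1.78) ≈ -7.1151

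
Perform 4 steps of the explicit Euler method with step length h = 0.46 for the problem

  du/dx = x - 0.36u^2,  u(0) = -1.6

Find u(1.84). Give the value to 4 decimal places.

Euler: u_{n+1} = u_n + h·f(x_n, u_n).
x=0.000000, u=-1.600000: f=-0.921600 → u ← -1.600000 + 0.46·(-0.921600) = -2.023936
x=0.460000, u=-2.023936: f=-1.014674 → u ← -2.023936 + 0.46·(-1.014674) = -2.490686
x=0.920000, u=-2.490686: f=-1.313266 → u ← -2.490686 + 0.46·(-1.313266) = -3.094789
x=1.380000, u=-3.094789: f=-2.067978 → u ← -3.094789 + 0.46·(-2.067978) = -4.046058
u(1.84) ≈ -4.0461

-4.0461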